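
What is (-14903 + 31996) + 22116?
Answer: 39209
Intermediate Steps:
(-14903 + 31996) + 22116 = 17093 + 22116 = 39209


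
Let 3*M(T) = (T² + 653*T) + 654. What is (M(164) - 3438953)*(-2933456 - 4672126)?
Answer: 25813895445098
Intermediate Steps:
M(T) = 218 + T²/3 + 653*T/3 (M(T) = ((T² + 653*T) + 654)/3 = (654 + T² + 653*T)/3 = 218 + T²/3 + 653*T/3)
(M(164) - 3438953)*(-2933456 - 4672126) = ((218 + (⅓)*164² + (653/3)*164) - 3438953)*(-2933456 - 4672126) = ((218 + (⅓)*26896 + 107092/3) - 3438953)*(-7605582) = ((218 + 26896/3 + 107092/3) - 3438953)*(-7605582) = (134642/3 - 3438953)*(-7605582) = -10182217/3*(-7605582) = 25813895445098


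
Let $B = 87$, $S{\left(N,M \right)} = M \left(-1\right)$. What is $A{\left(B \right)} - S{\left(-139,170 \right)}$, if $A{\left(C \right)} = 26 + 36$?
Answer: $232$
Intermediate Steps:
$S{\left(N,M \right)} = - M$
$A{\left(C \right)} = 62$
$A{\left(B \right)} - S{\left(-139,170 \right)} = 62 - \left(-1\right) 170 = 62 - -170 = 62 + 170 = 232$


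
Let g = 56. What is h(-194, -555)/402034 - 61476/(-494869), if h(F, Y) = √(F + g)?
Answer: 61476/494869 + I*√138/402034 ≈ 0.12423 + 2.922e-5*I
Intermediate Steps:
h(F, Y) = √(56 + F) (h(F, Y) = √(F + 56) = √(56 + F))
h(-194, -555)/402034 - 61476/(-494869) = √(56 - 194)/402034 - 61476/(-494869) = √(-138)*(1/402034) - 61476*(-1/494869) = (I*√138)*(1/402034) + 61476/494869 = I*√138/402034 + 61476/494869 = 61476/494869 + I*√138/402034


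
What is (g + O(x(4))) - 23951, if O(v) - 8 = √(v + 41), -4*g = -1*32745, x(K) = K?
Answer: -63027/4 + 3*√5 ≈ -15750.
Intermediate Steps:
g = 32745/4 (g = -(-1)*32745/4 = -¼*(-32745) = 32745/4 ≈ 8186.3)
O(v) = 8 + √(41 + v) (O(v) = 8 + √(v + 41) = 8 + √(41 + v))
(g + O(x(4))) - 23951 = (32745/4 + (8 + √(41 + 4))) - 23951 = (32745/4 + (8 + √45)) - 23951 = (32745/4 + (8 + 3*√5)) - 23951 = (32777/4 + 3*√5) - 23951 = -63027/4 + 3*√5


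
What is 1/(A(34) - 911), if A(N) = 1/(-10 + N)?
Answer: -24/21863 ≈ -0.0010977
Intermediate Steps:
1/(A(34) - 911) = 1/(1/(-10 + 34) - 911) = 1/(1/24 - 911) = 1/(-21863/24) = -24/21863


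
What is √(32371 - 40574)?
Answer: I*√8203 ≈ 90.57*I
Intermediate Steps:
√(32371 - 40574) = √(-8203) = I*√8203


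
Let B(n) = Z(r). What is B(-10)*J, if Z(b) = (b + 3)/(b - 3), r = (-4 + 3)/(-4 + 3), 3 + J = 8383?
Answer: -16760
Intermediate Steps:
J = 8380 (J = -3 + 8383 = 8380)
r = 1 (r = -1/(-1) = -1*(-1) = 1)
Z(b) = (3 + b)/(-3 + b)
B(n) = -2 (B(n) = (3 + 1)/(-3 + 1) = 4/(-2) = -½*4 = -2)
B(-10)*J = -2*8380 = -16760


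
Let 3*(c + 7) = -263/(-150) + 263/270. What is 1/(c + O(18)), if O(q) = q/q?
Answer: -2025/10309 ≈ -0.19643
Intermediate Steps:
O(q) = 1
c = -12334/2025 (c = -7 + (-263/(-150) + 263/270)/3 = -7 + (-263*(-1/150) + 263*(1/270))/3 = -7 + (263/150 + 263/270)/3 = -7 + (⅓)*(1841/675) = -7 + 1841/2025 = -12334/2025 ≈ -6.0909)
1/(c + O(18)) = 1/(-12334/2025 + 1) = 1/(-10309/2025) = -2025/10309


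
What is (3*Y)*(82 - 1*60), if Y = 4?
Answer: 264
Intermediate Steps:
(3*Y)*(82 - 1*60) = (3*4)*(82 - 1*60) = 12*(82 - 60) = 12*22 = 264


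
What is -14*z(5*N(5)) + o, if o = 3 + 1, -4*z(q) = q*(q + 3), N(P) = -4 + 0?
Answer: 1194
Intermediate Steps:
N(P) = -4
z(q) = -q*(3 + q)/4 (z(q) = -q*(q + 3)/4 = -q*(3 + q)/4)
o = 4
-14*z(5*N(5)) + o = -(-7)*5*(-4)*(3 + 5*(-4))/2 + 4 = -(-7)*(-20)*(3 - 20)/2 + 4 = -(-7)*(-20)*(-17)/2 + 4 = -14*(-85) + 4 = 1190 + 4 = 1194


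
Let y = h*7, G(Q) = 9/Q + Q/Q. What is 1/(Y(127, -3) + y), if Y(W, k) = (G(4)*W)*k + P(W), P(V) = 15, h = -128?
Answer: -4/8477 ≈ -0.00047186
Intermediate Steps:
G(Q) = 1 + 9/Q (G(Q) = 9/Q + 1 = 1 + 9/Q)
Y(W, k) = 15 + 13*W*k/4 (Y(W, k) = (((9 + 4)/4)*W)*k + 15 = (((¼)*13)*W)*k + 15 = (13*W/4)*k + 15 = 13*W*k/4 + 15 = 15 + 13*W*k/4)
y = -896 (y = -128*7 = -896)
1/(Y(127, -3) + y) = 1/((15 + (13/4)*127*(-3)) - 896) = 1/((15 - 4953/4) - 896) = 1/(-4893/4 - 896) = 1/(-8477/4) = -4/8477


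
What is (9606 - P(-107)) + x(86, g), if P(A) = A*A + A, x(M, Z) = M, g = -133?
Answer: -1650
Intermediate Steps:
P(A) = A + A² (P(A) = A² + A = A + A²)
(9606 - P(-107)) + x(86, g) = (9606 - (-107)*(1 - 107)) + 86 = (9606 - (-107)*(-106)) + 86 = (9606 - 1*11342) + 86 = (9606 - 11342) + 86 = -1736 + 86 = -1650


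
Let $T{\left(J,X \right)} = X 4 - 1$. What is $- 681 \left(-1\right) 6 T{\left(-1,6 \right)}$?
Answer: $93978$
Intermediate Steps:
$T{\left(J,X \right)} = -1 + 4 X$ ($T{\left(J,X \right)} = 4 X - 1 = -1 + 4 X$)
$- 681 \left(-1\right) 6 T{\left(-1,6 \right)} = - 681 \left(-1\right) 6 \left(-1 + 4 \cdot 6\right) = - 681 \left(- 6 \left(-1 + 24\right)\right) = - 681 \left(\left(-6\right) 23\right) = \left(-681\right) \left(-138\right) = 93978$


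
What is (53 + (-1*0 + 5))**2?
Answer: 3364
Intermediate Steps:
(53 + (-1*0 + 5))**2 = (53 + (0 + 5))**2 = (53 + 5)**2 = 58**2 = 3364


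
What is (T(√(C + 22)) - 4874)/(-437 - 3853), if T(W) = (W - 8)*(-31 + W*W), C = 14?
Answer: 74/65 ≈ 1.1385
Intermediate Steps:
T(W) = (-31 + W²)*(-8 + W) (T(W) = (-8 + W)*(-31 + W²) = (-31 + W²)*(-8 + W))
(T(√(C + 22)) - 4874)/(-437 - 3853) = ((248 + (√(14 + 22))³ - 31*√(14 + 22) - 8*(√(14 + 22))²) - 4874)/(-437 - 3853) = ((248 + (√36)³ - 31*√36 - 8*(√36)²) - 4874)/(-4290) = ((248 + 6³ - 31*6 - 8*6²) - 4874)*(-1/4290) = ((248 + 216 - 186 - 8*36) - 4874)*(-1/4290) = ((248 + 216 - 186 - 288) - 4874)*(-1/4290) = (-10 - 4874)*(-1/4290) = -4884*(-1/4290) = 74/65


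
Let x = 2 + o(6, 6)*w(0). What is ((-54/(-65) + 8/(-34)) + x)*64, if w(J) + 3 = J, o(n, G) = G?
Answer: -1089408/1105 ≈ -985.89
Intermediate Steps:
w(J) = -3 + J
x = -16 (x = 2 + 6*(-3 + 0) = 2 + 6*(-3) = 2 - 18 = -16)
((-54/(-65) + 8/(-34)) + x)*64 = ((-54/(-65) + 8/(-34)) - 16)*64 = ((-54*(-1/65) + 8*(-1/34)) - 16)*64 = ((54/65 - 4/17) - 16)*64 = (658/1105 - 16)*64 = -17022/1105*64 = -1089408/1105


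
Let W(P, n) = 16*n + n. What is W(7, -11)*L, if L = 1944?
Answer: -363528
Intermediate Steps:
W(P, n) = 17*n
W(7, -11)*L = (17*(-11))*1944 = -187*1944 = -363528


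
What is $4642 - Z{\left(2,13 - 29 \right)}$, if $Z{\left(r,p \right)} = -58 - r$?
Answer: $4702$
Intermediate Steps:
$4642 - Z{\left(2,13 - 29 \right)} = 4642 - \left(-58 - 2\right) = 4642 - -60 = 4642 + 60 = 4702$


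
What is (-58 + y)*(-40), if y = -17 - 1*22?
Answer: 3880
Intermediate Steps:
y = -39 (y = -17 - 22 = -39)
(-58 + y)*(-40) = (-58 - 39)*(-40) = -97*(-40) = 3880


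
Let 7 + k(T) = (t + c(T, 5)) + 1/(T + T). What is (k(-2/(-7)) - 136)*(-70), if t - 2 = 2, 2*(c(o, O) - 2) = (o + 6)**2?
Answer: 113185/14 ≈ 8084.6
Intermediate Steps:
c(o, O) = 2 + (6 + o)**2/2 (c(o, O) = 2 + (o + 6)**2/2 = 2 + (6 + o)**2/2)
t = 4 (t = 2 + 2 = 4)
k(T) = -1 + 1/(2*T) + (6 + T)**2/2 (k(T) = -7 + ((4 + (2 + (6 + T)**2/2)) + 1/(T + T)) = -7 + ((6 + (6 + T)**2/2) + 1/(2*T)) = -7 + (6 + 1/(2*T) + (6 + T)**2/2) = -1 + 1/(2*T) + (6 + T)**2/2)
(k(-2/(-7)) - 136)*(-70) = ((1 + (-2/(-7))*(-2 + (6 - 2/(-7))**2))/(2*((-2/(-7)))) - 136)*(-70) = ((1 + (-2*(-1/7))*(-2 + (6 - 2*(-1/7))**2))/(2*((-2*(-1/7)))) - 136)*(-70) = ((1 + 2*(-2 + (6 + 2/7)**2)/7)/(2*(2/7)) - 136)*(-70) = ((1/2)*(7/2)*(1 + 2*(-2 + (44/7)**2)/7) - 136)*(-70) = ((1/2)*(7/2)*(1 + 2*(-2 + 1936/49)/7) - 136)*(-70) = ((1/2)*(7/2)*(1 + (2/7)*(1838/49)) - 136)*(-70) = ((1/2)*(7/2)*(1 + 3676/343) - 136)*(-70) = ((1/2)*(7/2)*(4019/343) - 136)*(-70) = (4019/196 - 136)*(-70) = -22637/196*(-70) = 113185/14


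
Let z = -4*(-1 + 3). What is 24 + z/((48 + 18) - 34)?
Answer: 95/4 ≈ 23.750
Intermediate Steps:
z = -8 (z = -4*2 = -8)
24 + z/((48 + 18) - 34) = 24 - 8/((48 + 18) - 34) = 24 - 8/(66 - 34) = 24 - 8/32 = 24 - 8*1/32 = 24 - ¼ = 95/4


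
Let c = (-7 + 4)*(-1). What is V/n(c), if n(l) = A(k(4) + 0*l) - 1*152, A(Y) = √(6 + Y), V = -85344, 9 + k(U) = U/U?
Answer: 2162048/3851 + 14224*I*√2/3851 ≈ 561.42 + 5.2235*I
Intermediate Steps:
k(U) = -8 (k(U) = -9 + U/U = -9 + 1 = -8)
c = 3 (c = -3*(-1) = 3)
n(l) = -152 + I*√2 (n(l) = √(6 + (-8 + 0*l)) - 1*152 = √(6 + (-8 + 0)) - 152 = √(6 - 8) - 152 = √(-2) - 152 = I*√2 - 152 = -152 + I*√2)
V/n(c) = -85344/(-152 + I*√2)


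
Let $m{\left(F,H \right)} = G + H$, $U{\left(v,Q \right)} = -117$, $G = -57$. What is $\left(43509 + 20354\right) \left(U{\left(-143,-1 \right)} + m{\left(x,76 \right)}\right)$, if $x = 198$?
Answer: $-6258574$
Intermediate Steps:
$m{\left(F,H \right)} = -57 + H$
$\left(43509 + 20354\right) \left(U{\left(-143,-1 \right)} + m{\left(x,76 \right)}\right) = \left(43509 + 20354\right) \left(-117 + \left(-57 + 76\right)\right) = 63863 \left(-117 + 19\right) = 63863 \left(-98\right) = -6258574$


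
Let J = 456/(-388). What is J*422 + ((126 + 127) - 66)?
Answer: -29969/97 ≈ -308.96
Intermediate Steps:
J = -114/97 (J = 456*(-1/388) = -114/97 ≈ -1.1753)
J*422 + ((126 + 127) - 66) = -114/97*422 + ((126 + 127) - 66) = -48108/97 + (253 - 66) = -48108/97 + 187 = -29969/97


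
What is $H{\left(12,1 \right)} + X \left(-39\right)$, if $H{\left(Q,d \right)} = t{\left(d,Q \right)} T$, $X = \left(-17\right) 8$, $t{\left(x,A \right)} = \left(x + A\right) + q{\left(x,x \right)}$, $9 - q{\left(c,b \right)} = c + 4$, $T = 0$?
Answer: $5304$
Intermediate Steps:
$q{\left(c,b \right)} = 5 - c$ ($q{\left(c,b \right)} = 9 - \left(c + 4\right) = 9 - \left(4 + c\right) = 5 - c$)
$t{\left(x,A \right)} = 5 + A$ ($t{\left(x,A \right)} = \left(x + A\right) - \left(-5 + x\right) = \left(A + x\right) - \left(-5 + x\right) = 5 + A$)
$X = -136$
$H{\left(Q,d \right)} = 0$ ($H{\left(Q,d \right)} = \left(5 + Q\right) 0 = 0$)
$H{\left(12,1 \right)} + X \left(-39\right) = 0 - -5304 = 0 + 5304 = 5304$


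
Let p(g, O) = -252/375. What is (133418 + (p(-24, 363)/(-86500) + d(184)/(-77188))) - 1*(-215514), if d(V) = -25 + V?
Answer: 72804247015074073/208648812500 ≈ 3.4893e+5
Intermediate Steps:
p(g, O) = -84/125 (p(g, O) = -252*1/375 = -84/125)
(133418 + (p(-24, 363)/(-86500) + d(184)/(-77188))) - 1*(-215514) = (133418 + (-84/125/(-86500) + (-25 + 184)/(-77188))) - 1*(-215514) = (133418 + (-84/125*(-1/86500) + 159*(-1/77188))) + 215514 = (133418 + (21/2703125 - 159/77188)) + 215514 = (133418 - 428175927/208648812500) + 215514 = 27837506837949073/208648812500 + 215514 = 72804247015074073/208648812500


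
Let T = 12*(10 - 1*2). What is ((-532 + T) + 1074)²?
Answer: 407044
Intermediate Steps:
T = 96 (T = 12*(10 - 2) = 12*8 = 96)
((-532 + T) + 1074)² = ((-532 + 96) + 1074)² = (-436 + 1074)² = 638² = 407044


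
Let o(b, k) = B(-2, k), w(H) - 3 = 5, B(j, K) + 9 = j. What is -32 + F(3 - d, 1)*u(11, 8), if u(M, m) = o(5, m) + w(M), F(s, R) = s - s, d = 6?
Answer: -32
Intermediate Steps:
B(j, K) = -9 + j
w(H) = 8 (w(H) = 3 + 5 = 8)
o(b, k) = -11 (o(b, k) = -9 - 2 = -11)
F(s, R) = 0
u(M, m) = -3 (u(M, m) = -11 + 8 = -3)
-32 + F(3 - d, 1)*u(11, 8) = -32 + 0*(-3) = -32 + 0 = -32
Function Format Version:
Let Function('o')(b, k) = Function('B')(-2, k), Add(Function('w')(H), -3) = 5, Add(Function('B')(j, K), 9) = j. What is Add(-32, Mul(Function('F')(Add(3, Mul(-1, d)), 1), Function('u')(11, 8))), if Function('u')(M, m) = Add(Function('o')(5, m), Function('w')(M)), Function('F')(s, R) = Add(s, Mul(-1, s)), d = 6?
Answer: -32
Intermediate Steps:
Function('B')(j, K) = Add(-9, j)
Function('w')(H) = 8 (Function('w')(H) = Add(3, 5) = 8)
Function('o')(b, k) = -11 (Function('o')(b, k) = Add(-9, -2) = -11)
Function('F')(s, R) = 0
Function('u')(M, m) = -3 (Function('u')(M, m) = Add(-11, 8) = -3)
Add(-32, Mul(Function('F')(Add(3, Mul(-1, d)), 1), Function('u')(11, 8))) = Add(-32, Mul(0, -3)) = Add(-32, 0) = -32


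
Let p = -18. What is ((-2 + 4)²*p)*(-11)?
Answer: 792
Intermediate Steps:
((-2 + 4)²*p)*(-11) = ((-2 + 4)²*(-18))*(-11) = (2²*(-18))*(-11) = (4*(-18))*(-11) = -72*(-11) = 792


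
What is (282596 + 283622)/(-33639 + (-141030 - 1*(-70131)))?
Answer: -283109/52269 ≈ -5.4164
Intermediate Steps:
(282596 + 283622)/(-33639 + (-141030 - 1*(-70131))) = 566218/(-33639 + (-141030 + 70131)) = 566218/(-33639 - 70899) = 566218/(-104538) = 566218*(-1/104538) = -283109/52269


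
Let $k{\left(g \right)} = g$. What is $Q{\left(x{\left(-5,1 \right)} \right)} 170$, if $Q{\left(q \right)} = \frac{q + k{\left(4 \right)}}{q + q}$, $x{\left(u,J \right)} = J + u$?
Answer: $0$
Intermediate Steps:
$Q{\left(q \right)} = \frac{4 + q}{2 q}$ ($Q{\left(q \right)} = \frac{q + 4}{q + q} = \frac{4 + q}{2 q}$)
$Q{\left(x{\left(-5,1 \right)} \right)} 170 = \frac{4 + \left(1 - 5\right)}{2 \left(1 - 5\right)} 170 = \frac{4 - 4}{2 \left(-4\right)} 170 = \frac{1}{2} \left(- \frac{1}{4}\right) 0 \cdot 170 = 0 \cdot 170 = 0$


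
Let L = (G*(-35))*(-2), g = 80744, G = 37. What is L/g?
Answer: 1295/40372 ≈ 0.032077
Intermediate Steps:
L = 2590 (L = (37*(-35))*(-2) = -1295*(-2) = 2590)
L/g = 2590/80744 = 2590*(1/80744) = 1295/40372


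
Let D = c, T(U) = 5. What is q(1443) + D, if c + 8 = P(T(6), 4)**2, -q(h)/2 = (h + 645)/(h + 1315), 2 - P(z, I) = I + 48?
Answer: 3434380/1379 ≈ 2490.5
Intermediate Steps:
P(z, I) = -46 - I (P(z, I) = 2 - (I + 48) = 2 - (48 + I) = 2 + (-48 - I) = -46 - I)
q(h) = -2*(645 + h)/(1315 + h) (q(h) = -2*(h + 645)/(h + 1315) = -2*(645 + h)/(1315 + h))
c = 2492 (c = -8 + (-46 - 1*4)**2 = -8 + (-46 - 4)**2 = -8 + (-50)**2 = -8 + 2500 = 2492)
D = 2492
q(1443) + D = 2*(-645 - 1*1443)/(1315 + 1443) + 2492 = 2*(-645 - 1443)/2758 + 2492 = 2*(1/2758)*(-2088) + 2492 = -2088/1379 + 2492 = 3434380/1379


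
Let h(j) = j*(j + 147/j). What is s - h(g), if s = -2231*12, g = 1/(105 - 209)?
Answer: -291155905/10816 ≈ -26919.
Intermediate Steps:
g = -1/104 (g = 1/(-104) = -1/104 ≈ -0.0096154)
s = -26772
s - h(g) = -26772 - (147 + (-1/104)²) = -26772 - (147 + 1/10816) = -26772 - 1*1589953/10816 = -26772 - 1589953/10816 = -291155905/10816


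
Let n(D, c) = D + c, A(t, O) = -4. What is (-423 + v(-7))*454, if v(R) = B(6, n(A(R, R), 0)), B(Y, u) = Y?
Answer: -189318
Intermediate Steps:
v(R) = 6
(-423 + v(-7))*454 = (-423 + 6)*454 = -417*454 = -189318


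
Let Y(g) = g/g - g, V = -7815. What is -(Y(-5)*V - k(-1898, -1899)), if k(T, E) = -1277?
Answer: 45613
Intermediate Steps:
Y(g) = 1 - g
-(Y(-5)*V - k(-1898, -1899)) = -((1 - 1*(-5))*(-7815) - 1*(-1277)) = -((1 + 5)*(-7815) + 1277) = -(6*(-7815) + 1277) = -(-46890 + 1277) = -1*(-45613) = 45613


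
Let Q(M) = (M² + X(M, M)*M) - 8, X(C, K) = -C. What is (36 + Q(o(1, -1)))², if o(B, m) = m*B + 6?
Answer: 784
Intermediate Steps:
o(B, m) = 6 + B*m (o(B, m) = B*m + 6 = 6 + B*m)
Q(M) = -8 (Q(M) = (M² + (-M)*M) - 8 = (M² - M²) - 8 = 0 - 8 = -8)
(36 + Q(o(1, -1)))² = (36 - 8)² = 28² = 784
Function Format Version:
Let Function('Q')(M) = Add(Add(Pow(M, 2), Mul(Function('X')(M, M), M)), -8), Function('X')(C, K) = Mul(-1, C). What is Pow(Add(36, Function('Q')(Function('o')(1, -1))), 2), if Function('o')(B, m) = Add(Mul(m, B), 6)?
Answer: 784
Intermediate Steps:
Function('o')(B, m) = Add(6, Mul(B, m)) (Function('o')(B, m) = Add(Mul(B, m), 6) = Add(6, Mul(B, m)))
Function('Q')(M) = -8 (Function('Q')(M) = Add(Add(Pow(M, 2), Mul(Mul(-1, M), M)), -8) = Add(Add(Pow(M, 2), Mul(-1, Pow(M, 2))), -8) = Add(0, -8) = -8)
Pow(Add(36, Function('Q')(Function('o')(1, -1))), 2) = Pow(Add(36, -8), 2) = Pow(28, 2) = 784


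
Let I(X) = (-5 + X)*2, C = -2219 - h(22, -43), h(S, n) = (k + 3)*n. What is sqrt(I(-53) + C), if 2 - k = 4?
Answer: 2*I*sqrt(573) ≈ 47.875*I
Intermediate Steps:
k = -2 (k = 2 - 1*4 = 2 - 4 = -2)
h(S, n) = n (h(S, n) = (-2 + 3)*n = 1*n = n)
C = -2176 (C = -2219 - 1*(-43) = -2219 + 43 = -2176)
I(X) = -10 + 2*X
sqrt(I(-53) + C) = sqrt((-10 + 2*(-53)) - 2176) = sqrt((-10 - 106) - 2176) = sqrt(-116 - 2176) = sqrt(-2292) = 2*I*sqrt(573)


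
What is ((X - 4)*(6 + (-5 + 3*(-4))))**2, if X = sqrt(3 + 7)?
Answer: 3146 - 968*sqrt(10) ≈ 84.915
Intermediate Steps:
X = sqrt(10) ≈ 3.1623
((X - 4)*(6 + (-5 + 3*(-4))))**2 = ((sqrt(10) - 4)*(6 + (-5 + 3*(-4))))**2 = ((-4 + sqrt(10))*(6 + (-5 - 12)))**2 = ((-4 + sqrt(10))*(6 - 17))**2 = ((-4 + sqrt(10))*(-11))**2 = (44 - 11*sqrt(10))**2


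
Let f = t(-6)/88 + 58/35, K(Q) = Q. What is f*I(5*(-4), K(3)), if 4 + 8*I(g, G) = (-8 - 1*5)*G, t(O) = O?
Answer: -105221/12320 ≈ -8.5407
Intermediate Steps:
I(g, G) = -½ - 13*G/8 (I(g, G) = -½ + ((-8 - 1*5)*G)/8 = -½ + ((-8 - 5)*G)/8 = -½ + (-13*G)/8 = -½ - 13*G/8)
f = 2447/1540 (f = -6/88 + 58/35 = -6*1/88 + 58*(1/35) = -3/44 + 58/35 = 2447/1540 ≈ 1.5890)
f*I(5*(-4), K(3)) = 2447*(-½ - 13/8*3)/1540 = 2447*(-½ - 39/8)/1540 = (2447/1540)*(-43/8) = -105221/12320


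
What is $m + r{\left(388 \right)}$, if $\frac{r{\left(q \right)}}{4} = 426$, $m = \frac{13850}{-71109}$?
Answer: $\frac{121155886}{71109} \approx 1703.8$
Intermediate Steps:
$m = - \frac{13850}{71109}$ ($m = 13850 \left(- \frac{1}{71109}\right) = - \frac{13850}{71109} \approx -0.19477$)
$r{\left(q \right)} = 1704$ ($r{\left(q \right)} = 4 \cdot 426 = 1704$)
$m + r{\left(388 \right)} = - \frac{13850}{71109} + 1704 = \frac{121155886}{71109}$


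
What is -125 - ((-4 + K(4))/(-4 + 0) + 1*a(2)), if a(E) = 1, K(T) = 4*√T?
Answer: -125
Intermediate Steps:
-125 - ((-4 + K(4))/(-4 + 0) + 1*a(2)) = -125 - ((-4 + 4*√4)/(-4 + 0) + 1*1) = -125 - ((-4 + 4*2)/(-4) + 1) = -125 - ((-4 + 8)*(-¼) + 1) = -125 - (4*(-¼) + 1) = -125 - (-1 + 1) = -125 - 1*0 = -125 + 0 = -125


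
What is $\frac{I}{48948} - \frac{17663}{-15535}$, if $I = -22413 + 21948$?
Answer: $\frac{285781583}{253469060} \approx 1.1275$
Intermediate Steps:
$I = -465$
$\frac{I}{48948} - \frac{17663}{-15535} = - \frac{465}{48948} - \frac{17663}{-15535} = \left(-465\right) \frac{1}{48948} - - \frac{17663}{15535} = - \frac{155}{16316} + \frac{17663}{15535} = \frac{285781583}{253469060}$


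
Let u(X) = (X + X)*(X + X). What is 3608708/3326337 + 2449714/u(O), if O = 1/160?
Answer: 52150875636363908/3326337 ≈ 1.5678e+10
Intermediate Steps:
O = 1/160 ≈ 0.0062500
u(X) = 4*X² (u(X) = (2*X)*(2*X) = 4*X²)
3608708/3326337 + 2449714/u(O) = 3608708/3326337 + 2449714/((4*(1/160)²)) = 3608708*(1/3326337) + 2449714/((4*(1/25600))) = 3608708/3326337 + 2449714/(1/6400) = 3608708/3326337 + 2449714*6400 = 3608708/3326337 + 15678169600 = 52150875636363908/3326337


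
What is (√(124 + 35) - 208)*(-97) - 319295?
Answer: -299119 - 97*√159 ≈ -3.0034e+5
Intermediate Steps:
(√(124 + 35) - 208)*(-97) - 319295 = (√159 - 208)*(-97) - 319295 = (-208 + √159)*(-97) - 319295 = (20176 - 97*√159) - 319295 = -299119 - 97*√159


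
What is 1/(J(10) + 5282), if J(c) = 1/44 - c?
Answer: 44/231969 ≈ 0.00018968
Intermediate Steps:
J(c) = 1/44 - c
1/(J(10) + 5282) = 1/((1/44 - 1*10) + 5282) = 1/((1/44 - 10) + 5282) = 1/(-439/44 + 5282) = 1/(231969/44) = 44/231969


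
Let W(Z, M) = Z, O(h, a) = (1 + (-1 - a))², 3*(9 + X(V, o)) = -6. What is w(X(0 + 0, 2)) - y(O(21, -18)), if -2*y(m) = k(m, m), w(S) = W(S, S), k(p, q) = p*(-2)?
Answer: -335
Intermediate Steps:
X(V, o) = -11 (X(V, o) = -9 + (⅓)*(-6) = -9 - 2 = -11)
O(h, a) = a² (O(h, a) = (-a)² = a²)
k(p, q) = -2*p
w(S) = S
y(m) = m (y(m) = -(-1)*m = m)
w(X(0 + 0, 2)) - y(O(21, -18)) = -11 - 1*(-18)² = -11 - 1*324 = -11 - 324 = -335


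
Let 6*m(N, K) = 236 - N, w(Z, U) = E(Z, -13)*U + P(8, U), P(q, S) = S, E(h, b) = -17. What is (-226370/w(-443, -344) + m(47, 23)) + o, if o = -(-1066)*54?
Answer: 158389631/2752 ≈ 57554.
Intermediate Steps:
w(Z, U) = -16*U (w(Z, U) = -17*U + U = -16*U)
m(N, K) = 118/3 - N/6 (m(N, K) = (236 - N)/6 = 118/3 - N/6)
o = 57564 (o = -1*(-57564) = 57564)
(-226370/w(-443, -344) + m(47, 23)) + o = (-226370/((-16*(-344))) + (118/3 - ⅙*47)) + 57564 = (-226370/5504 + (118/3 - 47/6)) + 57564 = (-226370*1/5504 + 63/2) + 57564 = (-113185/2752 + 63/2) + 57564 = -26497/2752 + 57564 = 158389631/2752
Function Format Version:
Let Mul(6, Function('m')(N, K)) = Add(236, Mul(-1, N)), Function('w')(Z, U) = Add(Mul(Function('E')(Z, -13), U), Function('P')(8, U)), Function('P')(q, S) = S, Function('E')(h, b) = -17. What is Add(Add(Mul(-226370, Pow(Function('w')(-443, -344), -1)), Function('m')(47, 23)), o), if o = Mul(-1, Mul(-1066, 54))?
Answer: Rational(158389631, 2752) ≈ 57554.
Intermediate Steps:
Function('w')(Z, U) = Mul(-16, U) (Function('w')(Z, U) = Add(Mul(-17, U), U) = Mul(-16, U))
Function('m')(N, K) = Add(Rational(118, 3), Mul(Rational(-1, 6), N)) (Function('m')(N, K) = Mul(Rational(1, 6), Add(236, Mul(-1, N))) = Add(Rational(118, 3), Mul(Rational(-1, 6), N)))
o = 57564 (o = Mul(-1, -57564) = 57564)
Add(Add(Mul(-226370, Pow(Function('w')(-443, -344), -1)), Function('m')(47, 23)), o) = Add(Add(Mul(-226370, Pow(Mul(-16, -344), -1)), Add(Rational(118, 3), Mul(Rational(-1, 6), 47))), 57564) = Add(Add(Mul(-226370, Pow(5504, -1)), Add(Rational(118, 3), Rational(-47, 6))), 57564) = Add(Add(Mul(-226370, Rational(1, 5504)), Rational(63, 2)), 57564) = Add(Add(Rational(-113185, 2752), Rational(63, 2)), 57564) = Add(Rational(-26497, 2752), 57564) = Rational(158389631, 2752)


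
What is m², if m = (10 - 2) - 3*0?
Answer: 64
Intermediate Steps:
m = 8 (m = 8 + 0 = 8)
m² = 8² = 64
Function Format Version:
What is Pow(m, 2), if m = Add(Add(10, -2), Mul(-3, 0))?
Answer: 64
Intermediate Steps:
m = 8 (m = Add(8, 0) = 8)
Pow(m, 2) = Pow(8, 2) = 64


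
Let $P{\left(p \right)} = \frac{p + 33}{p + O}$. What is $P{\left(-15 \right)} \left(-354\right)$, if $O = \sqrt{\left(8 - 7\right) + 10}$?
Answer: $\frac{47790}{107} + \frac{3186 \sqrt{11}}{107} \approx 545.39$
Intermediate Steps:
$O = \sqrt{11}$ ($O = \sqrt{1 + 10} = \sqrt{11} \approx 3.3166$)
$P{\left(p \right)} = \frac{33 + p}{p + \sqrt{11}}$ ($P{\left(p \right)} = \frac{p + 33}{p + \sqrt{11}} = \frac{33 + p}{p + \sqrt{11}}$)
$P{\left(-15 \right)} \left(-354\right) = \frac{33 - 15}{-15 + \sqrt{11}} \left(-354\right) = \frac{1}{-15 + \sqrt{11}} \cdot 18 \left(-354\right) = \frac{18}{-15 + \sqrt{11}} \left(-354\right) = - \frac{6372}{-15 + \sqrt{11}}$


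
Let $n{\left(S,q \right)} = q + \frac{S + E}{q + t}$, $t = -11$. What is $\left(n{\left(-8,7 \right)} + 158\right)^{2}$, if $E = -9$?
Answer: $\frac{458329}{16} \approx 28646.0$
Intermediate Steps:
$n{\left(S,q \right)} = q + \frac{-9 + S}{-11 + q}$ ($n{\left(S,q \right)} = q + \frac{S - 9}{q - 11} = q + \frac{-9 + S}{-11 + q}$)
$\left(n{\left(-8,7 \right)} + 158\right)^{2} = \left(\frac{-9 - 8 + 7^{2} - 77}{-11 + 7} + 158\right)^{2} = \left(\frac{-9 - 8 + 49 - 77}{-4} + 158\right)^{2} = \left(\left(- \frac{1}{4}\right) \left(-45\right) + 158\right)^{2} = \left(\frac{45}{4} + 158\right)^{2} = \left(\frac{677}{4}\right)^{2} = \frac{458329}{16}$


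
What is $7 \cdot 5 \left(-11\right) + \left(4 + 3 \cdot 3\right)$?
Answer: $-372$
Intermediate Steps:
$7 \cdot 5 \left(-11\right) + \left(4 + 3 \cdot 3\right) = 35 \left(-11\right) + \left(4 + 9\right) = -385 + 13 = -372$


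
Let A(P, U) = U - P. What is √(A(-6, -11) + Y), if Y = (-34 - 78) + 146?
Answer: √29 ≈ 5.3852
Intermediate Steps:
Y = 34 (Y = -112 + 146 = 34)
√(A(-6, -11) + Y) = √((-11 - 1*(-6)) + 34) = √((-11 + 6) + 34) = √(-5 + 34) = √29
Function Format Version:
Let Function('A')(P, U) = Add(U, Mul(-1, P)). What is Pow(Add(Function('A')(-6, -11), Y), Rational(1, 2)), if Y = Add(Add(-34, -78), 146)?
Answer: Pow(29, Rational(1, 2)) ≈ 5.3852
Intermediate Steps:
Y = 34 (Y = Add(-112, 146) = 34)
Pow(Add(Function('A')(-6, -11), Y), Rational(1, 2)) = Pow(Add(Add(-11, Mul(-1, -6)), 34), Rational(1, 2)) = Pow(Add(Add(-11, 6), 34), Rational(1, 2)) = Pow(Add(-5, 34), Rational(1, 2)) = Pow(29, Rational(1, 2))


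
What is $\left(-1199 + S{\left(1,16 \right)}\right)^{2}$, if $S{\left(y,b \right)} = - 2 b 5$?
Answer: $1846881$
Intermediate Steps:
$S{\left(y,b \right)} = - 10 b$
$\left(-1199 + S{\left(1,16 \right)}\right)^{2} = \left(-1199 - 160\right)^{2} = \left(-1359\right)^{2} = 1846881$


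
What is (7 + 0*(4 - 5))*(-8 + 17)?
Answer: 63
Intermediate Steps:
(7 + 0*(4 - 5))*(-8 + 17) = (7 + 0*(-1))*9 = (7 + 0)*9 = 7*9 = 63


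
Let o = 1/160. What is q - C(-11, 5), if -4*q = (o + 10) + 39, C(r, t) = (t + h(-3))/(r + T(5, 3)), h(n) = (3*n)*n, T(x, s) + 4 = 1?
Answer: -44647/4480 ≈ -9.9659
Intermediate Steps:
T(x, s) = -3 (T(x, s) = -4 + 1 = -3)
h(n) = 3*n²
o = 1/160 ≈ 0.0062500
C(r, t) = (27 + t)/(-3 + r) (C(r, t) = (t + 3*(-3)²)/(r - 3) = (t + 3*9)/(-3 + r) = (t + 27)/(-3 + r) = (27 + t)/(-3 + r))
q = -7841/640 (q = -((1/160 + 10) + 39)/4 = -(1601/160 + 39)/4 = -¼*7841/160 = -7841/640 ≈ -12.252)
q - C(-11, 5) = -7841/640 - (27 + 5)/(-3 - 11) = -7841/640 - 32/(-14) = -7841/640 - (-1)*32/14 = -7841/640 - 1*(-16/7) = -7841/640 + 16/7 = -44647/4480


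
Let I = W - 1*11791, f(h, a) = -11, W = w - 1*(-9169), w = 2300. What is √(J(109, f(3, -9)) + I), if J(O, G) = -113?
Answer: I*√435 ≈ 20.857*I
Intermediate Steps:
W = 11469 (W = 2300 - 1*(-9169) = 2300 + 9169 = 11469)
I = -322 (I = 11469 - 1*11791 = 11469 - 11791 = -322)
√(J(109, f(3, -9)) + I) = √(-113 - 322) = √(-435) = I*√435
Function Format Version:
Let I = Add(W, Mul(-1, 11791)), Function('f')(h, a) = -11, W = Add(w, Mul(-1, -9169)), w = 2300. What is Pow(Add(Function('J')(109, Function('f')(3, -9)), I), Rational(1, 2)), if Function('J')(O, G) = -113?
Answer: Mul(I, Pow(435, Rational(1, 2))) ≈ Mul(20.857, I)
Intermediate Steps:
W = 11469 (W = Add(2300, Mul(-1, -9169)) = Add(2300, 9169) = 11469)
I = -322 (I = Add(11469, Mul(-1, 11791)) = Add(11469, -11791) = -322)
Pow(Add(Function('J')(109, Function('f')(3, -9)), I), Rational(1, 2)) = Pow(Add(-113, -322), Rational(1, 2)) = Pow(-435, Rational(1, 2)) = Mul(I, Pow(435, Rational(1, 2)))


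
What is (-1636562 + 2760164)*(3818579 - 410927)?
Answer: 3828844602504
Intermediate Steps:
(-1636562 + 2760164)*(3818579 - 410927) = 1123602*3407652 = 3828844602504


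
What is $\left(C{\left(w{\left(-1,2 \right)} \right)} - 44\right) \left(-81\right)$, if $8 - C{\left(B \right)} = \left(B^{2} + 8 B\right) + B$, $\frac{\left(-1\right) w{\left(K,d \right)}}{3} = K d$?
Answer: $10206$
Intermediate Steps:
$w{\left(K,d \right)} = - 3 K d$
$C{\left(B \right)} = 8 - B^{2} - 9 B$ ($C{\left(B \right)} = 8 - \left(\left(B^{2} + 8 B\right) + B\right) = 8 - \left(B^{2} + 9 B\right) = 8 - B^{2} - 9 B$)
$\left(C{\left(w{\left(-1,2 \right)} \right)} - 44\right) \left(-81\right) = \left(\left(8 - \left(\left(-3\right) \left(-1\right) 2\right)^{2} - 9 \left(\left(-3\right) \left(-1\right) 2\right)\right) - 44\right) \left(-81\right) = \left(\left(8 - 6^{2} - 54\right) - 44\right) \left(-81\right) = \left(\left(8 - 36 - 54\right) - 44\right) \left(-81\right) = \left(-82 - 44\right) \left(-81\right) = \left(-126\right) \left(-81\right) = 10206$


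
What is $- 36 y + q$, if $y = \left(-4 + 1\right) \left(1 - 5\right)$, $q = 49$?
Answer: $-383$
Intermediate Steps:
$y = 12$ ($y = \left(-3\right) \left(-4\right) = 12$)
$- 36 y + q = \left(-36\right) 12 + 49 = -432 + 49 = -383$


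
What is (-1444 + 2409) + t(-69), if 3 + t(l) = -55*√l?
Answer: 962 - 55*I*√69 ≈ 962.0 - 456.86*I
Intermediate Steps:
t(l) = -3 - 55*√l
(-1444 + 2409) + t(-69) = (-1444 + 2409) + (-3 - 55*I*√69) = 965 + (-3 - 55*I*√69) = 962 - 55*I*√69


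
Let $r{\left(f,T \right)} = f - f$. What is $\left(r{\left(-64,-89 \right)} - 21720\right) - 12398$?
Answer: $-34118$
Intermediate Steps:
$r{\left(f,T \right)} = 0$
$\left(r{\left(-64,-89 \right)} - 21720\right) - 12398 = \left(0 - 21720\right) - 12398 = -21720 - 12398 = -34118$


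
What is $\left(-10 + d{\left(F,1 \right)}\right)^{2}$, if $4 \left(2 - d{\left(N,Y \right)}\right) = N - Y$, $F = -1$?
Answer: $\frac{225}{4} \approx 56.25$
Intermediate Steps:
$d{\left(N,Y \right)} = 2 - \frac{N}{4} + \frac{Y}{4}$ ($d{\left(N,Y \right)} = 2 - \frac{N - Y}{4} = 2 - \left(- \frac{Y}{4} + \frac{N}{4}\right) = 2 - \frac{N}{4} + \frac{Y}{4}$)
$\left(-10 + d{\left(F,1 \right)}\right)^{2} = \left(-10 + \left(2 - - \frac{1}{4} + \frac{1}{4} \cdot 1\right)\right)^{2} = \left(-10 + \left(2 + \frac{1}{4} + \frac{1}{4}\right)\right)^{2} = \left(-10 + \frac{5}{2}\right)^{2} = \left(- \frac{15}{2}\right)^{2} = \frac{225}{4}$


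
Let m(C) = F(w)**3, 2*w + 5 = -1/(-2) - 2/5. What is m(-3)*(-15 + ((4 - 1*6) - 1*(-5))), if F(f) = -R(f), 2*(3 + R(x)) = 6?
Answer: 0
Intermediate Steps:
R(x) = 0 (R(x) = -3 + (1/2)*6 = -3 + 3 = 0)
w = -49/20 (w = -5/2 + (-1/(-2) - 2/5)/2 = -5/2 + (-1*(-1/2) - 2*1/5)/2 = -5/2 + (1/2 - 2/5)/2 = -5/2 + (1/2)*(1/10) = -5/2 + 1/20 = -49/20 ≈ -2.4500)
F(f) = 0 (F(f) = -1*0 = 0)
m(C) = 0 (m(C) = 0**3 = 0)
m(-3)*(-15 + ((4 - 1*6) - 1*(-5))) = 0*(-15 + ((4 - 1*6) - 1*(-5))) = 0*(-15 + ((4 - 6) + 5)) = 0*(-15 + (-2 + 5)) = 0*(-15 + 3) = 0*(-12) = 0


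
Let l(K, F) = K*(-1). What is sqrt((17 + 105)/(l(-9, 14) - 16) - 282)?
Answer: 4*I*sqrt(917)/7 ≈ 17.304*I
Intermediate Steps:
l(K, F) = -K
sqrt((17 + 105)/(l(-9, 14) - 16) - 282) = sqrt((17 + 105)/(-1*(-9) - 16) - 282) = sqrt(122/(9 - 16) - 282) = sqrt(122/(-7) - 282) = sqrt(122*(-1/7) - 282) = sqrt(-122/7 - 282) = sqrt(-2096/7) = 4*I*sqrt(917)/7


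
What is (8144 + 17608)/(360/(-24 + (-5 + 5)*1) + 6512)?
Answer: 25752/6497 ≈ 3.9637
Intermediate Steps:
(8144 + 17608)/(360/(-24 + (-5 + 5)*1) + 6512) = 25752/(360/(-24 + 0*1) + 6512) = 25752/(360/(-24 + 0) + 6512) = 25752/(360/(-24) + 6512) = 25752/(-1/24*360 + 6512) = 25752/(-15 + 6512) = 25752/6497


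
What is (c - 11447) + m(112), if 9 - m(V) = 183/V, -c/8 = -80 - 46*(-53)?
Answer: -3394007/112 ≈ -30304.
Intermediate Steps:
c = -18864 (c = -8*(-80 - 46*(-53)) = -8*(-80 + 2438) = -8*2358 = -18864)
m(V) = 9 - 183/V
(c - 11447) + m(112) = (-18864 - 11447) + (9 - 183/112) = -30311 + (9 - 183*1/112) = -30311 + (9 - 183/112) = -30311 + 825/112 = -3394007/112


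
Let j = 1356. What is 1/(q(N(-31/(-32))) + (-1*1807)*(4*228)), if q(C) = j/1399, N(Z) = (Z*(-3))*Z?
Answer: -1399/2305528260 ≈ -6.0680e-7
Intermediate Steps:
N(Z) = -3*Z² (N(Z) = (-3*Z)*Z = -3*Z²)
q(C) = 1356/1399
1/(q(N(-31/(-32))) + (-1*1807)*(4*228)) = 1/(1356/1399 + (-1*1807)*(4*228)) = 1/(1356/1399 - 1807*912) = 1/(1356/1399 - 1647984) = 1/(-2305528260/1399) = -1399/2305528260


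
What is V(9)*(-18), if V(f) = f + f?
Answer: -324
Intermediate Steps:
V(f) = 2*f
V(9)*(-18) = (2*9)*(-18) = 18*(-18) = -324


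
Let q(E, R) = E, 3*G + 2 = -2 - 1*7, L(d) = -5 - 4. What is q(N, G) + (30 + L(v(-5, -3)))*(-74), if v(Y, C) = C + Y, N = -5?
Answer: -1559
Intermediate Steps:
L(d) = -9
G = -11/3 (G = -2/3 + (-2 - 1*7)/3 = -2/3 + (-2 - 7)/3 = -2/3 + (1/3)*(-9) = -2/3 - 3 = -11/3 ≈ -3.6667)
q(N, G) + (30 + L(v(-5, -3)))*(-74) = -5 + (30 - 9)*(-74) = -5 + 21*(-74) = -5 - 1554 = -1559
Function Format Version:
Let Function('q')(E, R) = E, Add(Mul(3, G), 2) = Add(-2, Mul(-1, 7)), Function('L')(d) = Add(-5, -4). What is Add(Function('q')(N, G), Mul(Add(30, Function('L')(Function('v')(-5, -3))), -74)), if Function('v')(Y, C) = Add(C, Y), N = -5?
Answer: -1559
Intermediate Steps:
Function('L')(d) = -9
G = Rational(-11, 3) (G = Add(Rational(-2, 3), Mul(Rational(1, 3), Add(-2, Mul(-1, 7)))) = Add(Rational(-2, 3), Mul(Rational(1, 3), Add(-2, -7))) = Add(Rational(-2, 3), Mul(Rational(1, 3), -9)) = Add(Rational(-2, 3), -3) = Rational(-11, 3) ≈ -3.6667)
Add(Function('q')(N, G), Mul(Add(30, Function('L')(Function('v')(-5, -3))), -74)) = Add(-5, Mul(Add(30, -9), -74)) = Add(-5, Mul(21, -74)) = Add(-5, -1554) = -1559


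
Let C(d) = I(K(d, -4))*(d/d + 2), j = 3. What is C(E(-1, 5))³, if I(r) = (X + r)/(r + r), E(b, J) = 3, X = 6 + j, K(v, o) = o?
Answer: -3375/512 ≈ -6.5918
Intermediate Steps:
X = 9 (X = 6 + 3 = 9)
I(r) = (9 + r)/(2*r) (I(r) = (9 + r)/(r + r) = (9 + r)/((2*r)) = (9 + r)*(1/(2*r)) = (9 + r)/(2*r))
C(d) = -15/8 (C(d) = ((½)*(9 - 4)/(-4))*(d/d + 2) = ((½)*(-¼)*5)*(1 + 2) = -5/8*3 = -15/8)
C(E(-1, 5))³ = (-15/8)³ = -3375/512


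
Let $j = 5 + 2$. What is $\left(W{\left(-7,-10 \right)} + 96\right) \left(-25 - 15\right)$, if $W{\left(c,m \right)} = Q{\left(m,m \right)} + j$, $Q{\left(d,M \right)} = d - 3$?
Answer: $-3600$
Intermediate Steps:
$Q{\left(d,M \right)} = -3 + d$ ($Q{\left(d,M \right)} = d - 3 = -3 + d$)
$j = 7$
$W{\left(c,m \right)} = 4 + m$ ($W{\left(c,m \right)} = \left(-3 + m\right) + 7 = 4 + m$)
$\left(W{\left(-7,-10 \right)} + 96\right) \left(-25 - 15\right) = \left(\left(4 - 10\right) + 96\right) \left(-25 - 15\right) = \left(-6 + 96\right) \left(-25 - 15\right) = 90 \left(-40\right) = -3600$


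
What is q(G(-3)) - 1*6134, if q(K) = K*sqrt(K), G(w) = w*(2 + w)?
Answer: -6134 + 3*sqrt(3) ≈ -6128.8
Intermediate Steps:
q(K) = K**(3/2)
q(G(-3)) - 1*6134 = (-3*(2 - 3))**(3/2) - 1*6134 = (-3*(-1))**(3/2) - 6134 = 3**(3/2) - 6134 = 3*sqrt(3) - 6134 = -6134 + 3*sqrt(3)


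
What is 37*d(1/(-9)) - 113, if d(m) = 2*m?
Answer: -1091/9 ≈ -121.22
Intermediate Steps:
37*d(1/(-9)) - 113 = 37*(2/(-9)) - 113 = 37*(2*(-⅑)) - 113 = 37*(-2/9) - 113 = -74/9 - 113 = -1091/9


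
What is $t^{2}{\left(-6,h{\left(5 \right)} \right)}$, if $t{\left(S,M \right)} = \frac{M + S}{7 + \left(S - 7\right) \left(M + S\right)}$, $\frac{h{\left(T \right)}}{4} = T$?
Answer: $\frac{4}{625} \approx 0.0064$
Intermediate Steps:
$h{\left(T \right)} = 4 T$
$t{\left(S,M \right)} = \frac{M + S}{7 + \left(-7 + S\right) \left(M + S\right)}$
$t^{2}{\left(-6,h{\left(5 \right)} \right)} = \left(\frac{4 \cdot 5 - 6}{7 + \left(-6\right)^{2} - 7 \cdot 4 \cdot 5 - -42 + 4 \cdot 5 \left(-6\right)}\right)^{2} = \left(\frac{20 - 6}{7 + 36 - 140 + 42 + 20 \left(-6\right)}\right)^{2} = \left(\frac{1}{7 + 36 - 140 + 42 - 120} \cdot 14\right)^{2} = \left(\frac{1}{-175} \cdot 14\right)^{2} = \left(\left(- \frac{1}{175}\right) 14\right)^{2} = \left(- \frac{2}{25}\right)^{2} = \frac{4}{625}$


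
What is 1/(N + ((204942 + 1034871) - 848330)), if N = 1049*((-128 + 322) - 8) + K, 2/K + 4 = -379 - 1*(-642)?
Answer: 259/151928625 ≈ 1.7047e-6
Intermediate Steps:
K = 2/259 (K = 2/(-4 + (-379 - 1*(-642))) = 2/(-4 + (-379 + 642)) = 2/(-4 + 263) = 2/259 ≈ 0.0077220)
N = 50534528/259 (N = 1049*((-128 + 322) - 8) + 2/259 = 1049*(194 - 8) + 2/259 = 1049*186 + 2/259 = 195114 + 2/259 = 50534528/259 ≈ 1.9511e+5)
1/(N + ((204942 + 1034871) - 848330)) = 1/(50534528/259 + ((204942 + 1034871) - 848330)) = 1/(50534528/259 + (1239813 - 848330)) = 1/(50534528/259 + 391483) = 1/(151928625/259) = 259/151928625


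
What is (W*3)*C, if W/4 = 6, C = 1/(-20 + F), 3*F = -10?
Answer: -108/35 ≈ -3.0857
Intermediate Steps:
F = -10/3 (F = (⅓)*(-10) = -10/3 ≈ -3.3333)
C = -3/70 (C = 1/(-20 - 10/3) = 1/(-70/3) = -3/70 ≈ -0.042857)
W = 24 (W = 4*6 = 24)
(W*3)*C = (24*3)*(-3/70) = 72*(-3/70) = -108/35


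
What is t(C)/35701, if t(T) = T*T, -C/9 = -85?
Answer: 585225/35701 ≈ 16.392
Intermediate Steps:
C = 765 (C = -9*(-85) = 765)
t(T) = T**2
t(C)/35701 = 765**2/35701 = 585225*(1/35701) = 585225/35701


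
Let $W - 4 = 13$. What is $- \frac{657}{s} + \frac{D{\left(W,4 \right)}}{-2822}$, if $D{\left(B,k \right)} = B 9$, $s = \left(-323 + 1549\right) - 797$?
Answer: $- \frac{37641}{23738} \approx -1.5857$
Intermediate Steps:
$W = 17$ ($W = 4 + 13 = 17$)
$s = 429$ ($s = 1226 - 797 = 429$)
$D{\left(B,k \right)} = 9 B$
$- \frac{657}{s} + \frac{D{\left(W,4 \right)}}{-2822} = - \frac{657}{429} + \frac{9 \cdot 17}{-2822} = \left(-657\right) \frac{1}{429} + 153 \left(- \frac{1}{2822}\right) = - \frac{219}{143} - \frac{9}{166} = - \frac{37641}{23738}$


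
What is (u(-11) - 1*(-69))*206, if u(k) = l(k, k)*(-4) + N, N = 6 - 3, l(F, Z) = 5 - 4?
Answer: 14008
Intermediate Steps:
l(F, Z) = 1
N = 3
u(k) = -1 (u(k) = 1*(-4) + 3 = -4 + 3 = -1)
(u(-11) - 1*(-69))*206 = (-1 - 1*(-69))*206 = (-1 + 69)*206 = 68*206 = 14008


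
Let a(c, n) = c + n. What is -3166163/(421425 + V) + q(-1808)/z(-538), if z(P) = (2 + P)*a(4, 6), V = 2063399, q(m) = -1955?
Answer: -302820069/332966416 ≈ -0.90946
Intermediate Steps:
z(P) = 20 + 10*P (z(P) = (2 + P)*(4 + 6) = (2 + P)*10 = 20 + 10*P)
-3166163/(421425 + V) + q(-1808)/z(-538) = -3166163/(421425 + 2063399) - 1955/(20 + 10*(-538)) = -3166163/2484824 - 1955/(20 - 5380) = -3166163*1/2484824 - 1955/(-5360) = -3166163/2484824 - 1955*(-1/5360) = -3166163/2484824 + 391/1072 = -302820069/332966416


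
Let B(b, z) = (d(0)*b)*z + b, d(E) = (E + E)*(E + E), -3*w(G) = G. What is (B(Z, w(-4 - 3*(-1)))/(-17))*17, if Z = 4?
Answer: -4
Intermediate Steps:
w(G) = -G/3
d(E) = 4*E² (d(E) = (2*E)*(2*E) = 4*E²)
B(b, z) = b (B(b, z) = ((4*0²)*b)*z + b = ((4*0)*b)*z + b = (0*b)*z + b = 0*z + b = 0 + b = b)
(B(Z, w(-4 - 3*(-1)))/(-17))*17 = (4/(-17))*17 = (4*(-1/17))*17 = -4/17*17 = -4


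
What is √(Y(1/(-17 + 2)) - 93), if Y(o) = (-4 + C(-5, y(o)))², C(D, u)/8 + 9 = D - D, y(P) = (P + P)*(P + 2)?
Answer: √5683 ≈ 75.386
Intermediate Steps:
y(P) = 2*P*(2 + P) (y(P) = (2*P)*(2 + P) = 2*P*(2 + P))
C(D, u) = -72 (C(D, u) = -72 + 8*(D - D) = -72 + 8*0 = -72 + 0 = -72)
Y(o) = 5776 (Y(o) = (-4 - 72)² = (-76)² = 5776)
√(Y(1/(-17 + 2)) - 93) = √(5776 - 93) = √5683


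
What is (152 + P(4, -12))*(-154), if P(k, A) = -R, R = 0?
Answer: -23408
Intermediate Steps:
P(k, A) = 0 (P(k, A) = -1*0 = 0)
(152 + P(4, -12))*(-154) = (152 + 0)*(-154) = 152*(-154) = -23408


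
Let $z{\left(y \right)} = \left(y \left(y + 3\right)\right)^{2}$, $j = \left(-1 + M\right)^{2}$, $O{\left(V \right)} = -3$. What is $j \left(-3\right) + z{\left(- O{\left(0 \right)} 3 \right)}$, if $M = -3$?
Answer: $11616$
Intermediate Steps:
$j = 16$ ($j = \left(-1 - 3\right)^{2} = \left(-4\right)^{2} = 16$)
$z{\left(y \right)} = y^{2} \left(3 + y\right)^{2}$ ($z{\left(y \right)} = \left(y \left(3 + y\right)\right)^{2} = y^{2} \left(3 + y\right)^{2}$)
$j \left(-3\right) + z{\left(- O{\left(0 \right)} 3 \right)} = 16 \left(-3\right) + \left(\left(-1\right) \left(-3\right) 3\right)^{2} \left(3 + \left(-1\right) \left(-3\right) 3\right)^{2} = -48 + \left(3 \cdot 3\right)^{2} \left(3 + 3 \cdot 3\right)^{2} = -48 + 9^{2} \left(3 + 9\right)^{2} = -48 + 81 \cdot 12^{2} = -48 + 81 \cdot 144 = -48 + 11664 = 11616$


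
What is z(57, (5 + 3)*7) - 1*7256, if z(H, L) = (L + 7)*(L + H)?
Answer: -137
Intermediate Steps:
z(H, L) = (7 + L)*(H + L)
z(57, (5 + 3)*7) - 1*7256 = (((5 + 3)*7)² + 7*57 + 7*((5 + 3)*7) + 57*((5 + 3)*7)) - 1*7256 = ((8*7)² + 399 + 7*(8*7) + 57*(8*7)) - 7256 = (56² + 399 + 7*56 + 57*56) - 7256 = (3136 + 399 + 392 + 3192) - 7256 = 7119 - 7256 = -137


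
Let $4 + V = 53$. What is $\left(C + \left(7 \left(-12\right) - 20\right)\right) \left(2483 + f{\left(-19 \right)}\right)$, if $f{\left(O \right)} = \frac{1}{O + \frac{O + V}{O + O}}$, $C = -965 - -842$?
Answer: $- \frac{211924703}{376} \approx -5.6363 \cdot 10^{5}$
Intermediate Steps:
$V = 49$ ($V = -4 + 53 = 49$)
$C = -123$ ($C = -965 + 842 = -123$)
$f{\left(O \right)} = \frac{1}{O + \frac{49 + O}{2 O}}$ ($f{\left(O \right)} = \frac{1}{O + \frac{O + 49}{O + O}} = \frac{1}{O + \frac{49 + O}{2 O}}$)
$\left(C + \left(7 \left(-12\right) - 20\right)\right) \left(2483 + f{\left(-19 \right)}\right) = \left(-123 + \left(7 \left(-12\right) - 20\right)\right) \left(2483 + 2 \left(-19\right) \frac{1}{49 - 19 + 2 \left(-19\right)^{2}}\right) = \left(-123 - 104\right) \left(2483 + 2 \left(-19\right) \frac{1}{49 - 19 + 2 \cdot 361}\right) = \left(-123 - 104\right) \left(2483 + 2 \left(-19\right) \frac{1}{49 - 19 + 722}\right) = - 227 \left(2483 + 2 \left(-19\right) \frac{1}{752}\right) = - 227 \left(2483 - \frac{19}{376}\right) = \left(-227\right) \frac{933589}{376} = - \frac{211924703}{376}$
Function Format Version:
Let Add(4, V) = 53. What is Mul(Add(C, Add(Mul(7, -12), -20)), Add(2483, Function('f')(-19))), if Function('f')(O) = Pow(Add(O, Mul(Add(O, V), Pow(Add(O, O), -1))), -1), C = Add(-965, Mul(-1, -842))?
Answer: Rational(-211924703, 376) ≈ -5.6363e+5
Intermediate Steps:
V = 49 (V = Add(-4, 53) = 49)
C = -123 (C = Add(-965, 842) = -123)
Function('f')(O) = Pow(Add(O, Mul(Rational(1, 2), Pow(O, -1), Add(49, O))), -1) (Function('f')(O) = Pow(Add(O, Mul(Add(O, 49), Pow(Add(O, O), -1))), -1) = Pow(Add(O, Mul(Add(49, O), Pow(Mul(2, O), -1))), -1) = Pow(Add(O, Mul(Add(49, O), Mul(Rational(1, 2), Pow(O, -1)))), -1) = Pow(Add(O, Mul(Rational(1, 2), Pow(O, -1), Add(49, O))), -1))
Mul(Add(C, Add(Mul(7, -12), -20)), Add(2483, Function('f')(-19))) = Mul(Add(-123, Add(Mul(7, -12), -20)), Add(2483, Mul(2, -19, Pow(Add(49, -19, Mul(2, Pow(-19, 2))), -1)))) = Mul(Add(-123, Add(-84, -20)), Add(2483, Mul(2, -19, Pow(Add(49, -19, Mul(2, 361)), -1)))) = Mul(Add(-123, -104), Add(2483, Mul(2, -19, Pow(Add(49, -19, 722), -1)))) = Mul(-227, Add(2483, Mul(2, -19, Pow(752, -1)))) = Mul(-227, Add(2483, Mul(2, -19, Rational(1, 752)))) = Mul(-227, Add(2483, Rational(-19, 376))) = Mul(-227, Rational(933589, 376)) = Rational(-211924703, 376)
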